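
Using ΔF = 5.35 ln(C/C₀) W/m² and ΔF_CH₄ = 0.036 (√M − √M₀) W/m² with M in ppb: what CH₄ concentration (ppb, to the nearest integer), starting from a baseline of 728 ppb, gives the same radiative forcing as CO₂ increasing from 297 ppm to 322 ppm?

CO₂ forcing: 5.35 × ln(322/297) = 5.35 × 0.080819 = 0.43238 W/m².
Set 0.036(√M − √728) = 0.43238: √M = 0.43238/0.036 + √728 = 12.0106 + 26.9815 = 38.9921.
M = (38.9921)² = 1520.38 ppb.

M ≈ 1520 ppb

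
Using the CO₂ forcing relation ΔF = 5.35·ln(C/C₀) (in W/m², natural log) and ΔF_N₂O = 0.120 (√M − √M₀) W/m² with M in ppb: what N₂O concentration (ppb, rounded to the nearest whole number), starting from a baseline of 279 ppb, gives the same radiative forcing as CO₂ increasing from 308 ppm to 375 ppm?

M ≈ 649 ppb

CO₂ forcing: 5.35 × ln(375/308) = 5.35 × 0.196826 = 1.05302 W/m².
Set 0.120(√M − √279) = 1.05302: √M = 1.05302/0.120 + √279 = 8.7752 + 16.7033 = 25.4785.
M = (25.4785)² = 649.15 ppb.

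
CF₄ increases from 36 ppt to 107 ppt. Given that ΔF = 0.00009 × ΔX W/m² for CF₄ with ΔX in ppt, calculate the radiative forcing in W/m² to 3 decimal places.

CF₄: ΔF = 0.00009 × (107 − 36) = 0.00009 × 71 = 0.0064 W/m².

ΔF = 0.006 W/m²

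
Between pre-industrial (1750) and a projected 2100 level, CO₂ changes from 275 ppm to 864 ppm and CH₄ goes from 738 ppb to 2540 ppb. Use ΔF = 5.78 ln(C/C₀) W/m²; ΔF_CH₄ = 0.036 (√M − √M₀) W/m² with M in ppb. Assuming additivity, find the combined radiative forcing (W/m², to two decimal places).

ΔF = 7.45 W/m²

CO₂: 5.78 × ln(864/275) = 5.78 × ln(3.14182) = 5.78 × 1.14480 = 6.6169 W/m².
CH₄: 0.036 × (√2540 − √738) = 0.036 × (50.3984 − 27.1662) = 0.036 × 23.2322 = 0.8364 W/m².
Total ΔF = 6.6169 + 0.8364 = 7.4533 W/m².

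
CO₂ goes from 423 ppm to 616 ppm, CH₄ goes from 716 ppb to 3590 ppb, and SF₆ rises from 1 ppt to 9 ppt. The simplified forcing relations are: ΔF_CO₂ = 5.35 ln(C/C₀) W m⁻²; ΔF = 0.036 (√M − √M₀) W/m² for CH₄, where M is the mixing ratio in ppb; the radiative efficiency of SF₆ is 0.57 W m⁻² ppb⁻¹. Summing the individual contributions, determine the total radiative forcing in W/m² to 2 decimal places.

CO₂: 5.35 × ln(616/423) = 5.35 × ln(1.45626) = 5.35 × 0.37587 = 2.0109 W/m².
CH₄: 0.036 × (√3590 − √716) = 0.036 × (59.9166 − 26.7582) = 0.036 × 33.1584 = 1.1937 W/m².
SF₆: Δ = 9 − 1 = 8 ppt = 0.008 ppb; ΔF = 0.57 × 0.008 = 0.0046 W/m².
Total ΔF = 2.0109 + 1.1937 + 0.0046 = 3.2092 W/m².

ΔF = 3.21 W/m²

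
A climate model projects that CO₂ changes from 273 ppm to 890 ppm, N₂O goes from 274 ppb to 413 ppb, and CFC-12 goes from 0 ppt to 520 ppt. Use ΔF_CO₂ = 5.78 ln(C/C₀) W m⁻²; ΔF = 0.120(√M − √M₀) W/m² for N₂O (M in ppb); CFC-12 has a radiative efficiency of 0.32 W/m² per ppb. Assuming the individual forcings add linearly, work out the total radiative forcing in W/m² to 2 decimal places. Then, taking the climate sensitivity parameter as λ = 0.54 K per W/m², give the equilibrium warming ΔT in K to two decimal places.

ΔF = 7.45 W/m²; ΔT = 4.02 K

CO₂: 5.78 × ln(890/273) = 5.78 × ln(3.26007) = 5.78 × 1.18175 = 6.8305 W/m².
N₂O: 0.120 × (√413 − √274) = 0.120 × (20.3224 − 16.5529) = 0.120 × 3.7695 = 0.4523 W/m².
CFC-12: Δ = 520 − 0 = 520 ppt = 0.520 ppb; ΔF = 0.32 × 0.520 = 0.1664 W/m².
Total ΔF = 6.8305 + 0.4523 + 0.1664 = 7.4492 W/m².
ΔT = λ ΔF = 0.54 × 7.45 = 4.0230 K.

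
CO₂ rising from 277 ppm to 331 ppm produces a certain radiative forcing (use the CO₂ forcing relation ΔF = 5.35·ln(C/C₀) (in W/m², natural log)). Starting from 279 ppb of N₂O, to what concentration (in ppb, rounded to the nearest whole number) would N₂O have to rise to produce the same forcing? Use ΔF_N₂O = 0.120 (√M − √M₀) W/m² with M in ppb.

M ≈ 607 ppb

CO₂ forcing: 5.35 × ln(331/277) = 5.35 × 0.178101 = 0.95284 W/m².
Set 0.120(√M − √279) = 0.95284: √M = 0.95284/0.120 + √279 = 7.9403 + 16.7033 = 24.6436.
M = (24.6436)² = 607.31 ppb.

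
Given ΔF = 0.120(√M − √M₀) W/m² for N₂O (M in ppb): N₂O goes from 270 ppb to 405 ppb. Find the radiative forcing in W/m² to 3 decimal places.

ΔF = 0.443 W/m²

N₂O: 0.120 × (√405 − √270) = 0.120 × (20.1246 − 16.4317) = 0.120 × 3.6929 = 0.4431 W/m².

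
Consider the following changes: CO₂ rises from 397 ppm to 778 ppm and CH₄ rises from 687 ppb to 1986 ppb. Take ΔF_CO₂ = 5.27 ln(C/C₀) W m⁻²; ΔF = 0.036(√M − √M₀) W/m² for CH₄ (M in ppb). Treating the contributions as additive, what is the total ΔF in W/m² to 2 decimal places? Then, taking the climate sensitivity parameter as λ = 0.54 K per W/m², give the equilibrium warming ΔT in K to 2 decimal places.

ΔF = 4.21 W/m²; ΔT = 2.27 K

CO₂: 5.27 × ln(778/397) = 5.27 × ln(1.95970) = 5.27 × 0.67279 = 3.5456 W/m².
CH₄: 0.036 × (√1986 − √687) = 0.036 × (44.5646 − 26.2107) = 0.036 × 18.3539 = 0.6607 W/m².
Total ΔF = 3.5456 + 0.6607 = 4.2063 W/m².
ΔT = λ ΔF = 0.54 × 4.21 = 2.2734 K.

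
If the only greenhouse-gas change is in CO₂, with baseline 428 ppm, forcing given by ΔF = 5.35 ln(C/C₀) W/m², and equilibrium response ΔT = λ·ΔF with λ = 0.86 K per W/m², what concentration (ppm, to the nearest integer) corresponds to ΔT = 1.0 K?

Required forcing: ΔF = ΔT/λ = 1.0/0.86 = 1.1628 W/m².
Then ln(C/428) = ΔF/5.35 = 1.1628/5.35 = 0.21735.
So C = 428 × e^0.21735 = 428 × 1.24278 = 531.91 ppm.

C ≈ 532 ppm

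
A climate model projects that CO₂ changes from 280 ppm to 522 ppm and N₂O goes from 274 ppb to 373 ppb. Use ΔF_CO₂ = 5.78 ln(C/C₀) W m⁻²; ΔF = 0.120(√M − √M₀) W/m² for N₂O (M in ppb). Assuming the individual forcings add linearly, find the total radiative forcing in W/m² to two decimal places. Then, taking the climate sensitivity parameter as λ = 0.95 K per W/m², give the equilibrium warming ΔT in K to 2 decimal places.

ΔF = 3.93 W/m²; ΔT = 3.73 K

CO₂: 5.78 × ln(522/280) = 5.78 × ln(1.86429) = 5.78 × 0.62288 = 3.6002 W/m².
N₂O: 0.120 × (√373 − √274) = 0.120 × (19.3132 − 16.5529) = 0.120 × 2.7603 = 0.3312 W/m².
Total ΔF = 3.6002 + 0.3312 = 3.9314 W/m².
ΔT = λ ΔF = 0.95 × 3.93 = 3.7335 K.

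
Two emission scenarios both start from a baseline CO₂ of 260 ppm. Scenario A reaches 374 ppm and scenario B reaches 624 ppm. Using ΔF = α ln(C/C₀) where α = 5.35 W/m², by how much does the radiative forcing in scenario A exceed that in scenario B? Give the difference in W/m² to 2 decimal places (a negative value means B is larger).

ΔF_A = 5.35 ln(374/260) = 5.35 × 0.36357 = 1.9451 W/m².
ΔF_B = 5.35 ln(624/260) = 5.35 × 0.87547 = 4.6838 W/m².
Difference: 1.9451 − 4.6838 = -2.7387 W/m².

ΔF_A − ΔF_B = -2.74 W/m²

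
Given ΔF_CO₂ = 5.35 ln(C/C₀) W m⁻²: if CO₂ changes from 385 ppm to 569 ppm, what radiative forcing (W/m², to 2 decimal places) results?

CO₂: 5.35 × ln(569/385) = 5.35 × ln(1.47792) = 5.35 × 0.39064 = 2.0899 W/m².

ΔF = 2.09 W/m²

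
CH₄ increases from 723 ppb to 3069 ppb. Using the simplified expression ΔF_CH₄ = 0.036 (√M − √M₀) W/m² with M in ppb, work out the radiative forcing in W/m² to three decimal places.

ΔF = 1.026 W/m²

CH₄: 0.036 × (√3069 − √723) = 0.036 × (55.3986 − 26.8887) = 0.036 × 28.5099 = 1.0264 W/m².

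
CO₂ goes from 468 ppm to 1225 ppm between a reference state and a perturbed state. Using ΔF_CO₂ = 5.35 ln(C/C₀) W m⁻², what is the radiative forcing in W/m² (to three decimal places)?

ΔF = 5.148 W/m²

CO₂ absorption bands are partially saturated, so forcing scales with the logarithm of the concentration ratio.
CO₂: 5.35 × ln(1225/468) = 5.35 × ln(2.61752) = 5.35 × 0.96223 = 5.1479 W/m².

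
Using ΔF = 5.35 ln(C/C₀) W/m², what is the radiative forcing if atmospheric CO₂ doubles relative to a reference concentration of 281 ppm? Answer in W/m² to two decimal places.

ΔF = 3.71 W/m²

ΔF = 5.35 × ln(2) = 5.35 × 0.69315 = 3.7084 W/m².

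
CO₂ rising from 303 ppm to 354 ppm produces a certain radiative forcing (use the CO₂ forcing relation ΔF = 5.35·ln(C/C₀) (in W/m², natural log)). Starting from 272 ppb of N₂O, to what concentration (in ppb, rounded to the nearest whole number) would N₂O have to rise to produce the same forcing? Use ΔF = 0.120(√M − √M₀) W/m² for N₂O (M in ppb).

CO₂ forcing: 5.35 × ln(354/303) = 5.35 × 0.155564 = 0.83227 W/m².
Set 0.120(√M − √272) = 0.83227: √M = 0.83227/0.120 + √272 = 6.9356 + 16.4924 = 23.4280.
M = (23.4280)² = 548.87 ppb.

M ≈ 549 ppb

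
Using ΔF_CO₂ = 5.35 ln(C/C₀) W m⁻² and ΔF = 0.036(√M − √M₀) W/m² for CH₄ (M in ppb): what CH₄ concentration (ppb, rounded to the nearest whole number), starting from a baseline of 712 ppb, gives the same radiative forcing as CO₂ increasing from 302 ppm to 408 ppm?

CO₂ forcing: 5.35 × ln(408/302) = 5.35 × 0.300840 = 1.60949 W/m².
Set 0.036(√M − √712) = 1.60949: √M = 1.60949/0.036 + √712 = 44.7081 + 26.6833 = 71.3914.
M = (71.3914)² = 5096.73 ppb.

M ≈ 5097 ppb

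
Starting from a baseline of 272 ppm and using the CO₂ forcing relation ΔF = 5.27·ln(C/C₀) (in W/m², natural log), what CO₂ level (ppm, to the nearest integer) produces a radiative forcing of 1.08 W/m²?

C ≈ 334 ppm

Set 5.27 ln(C/272) = 1.08, so ln(C/272) = 1.08/5.27 = 0.20493.
Then C/272 = e^0.20493 = 1.22744, giving C = 272 × 1.22744 = 333.86 ppm.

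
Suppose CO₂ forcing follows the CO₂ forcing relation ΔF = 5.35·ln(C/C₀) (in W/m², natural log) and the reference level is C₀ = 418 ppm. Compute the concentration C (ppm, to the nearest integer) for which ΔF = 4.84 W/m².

Set 5.35 ln(C/418) = 4.84, so ln(C/418) = 4.84/5.35 = 0.90467.
Then C/418 = e^0.90467 = 2.47112, giving C = 418 × 2.47112 = 1032.93 ppm.

C ≈ 1033 ppm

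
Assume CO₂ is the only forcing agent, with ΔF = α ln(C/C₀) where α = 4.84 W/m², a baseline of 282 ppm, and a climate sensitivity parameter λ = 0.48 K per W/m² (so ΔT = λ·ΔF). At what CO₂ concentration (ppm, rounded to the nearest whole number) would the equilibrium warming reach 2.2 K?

Required forcing: ΔF = ΔT/λ = 2.2/0.48 = 4.5833 W/m².
Then ln(C/282) = ΔF/4.84 = 4.5833/4.84 = 0.94696.
So C = 282 × e^0.94696 = 282 × 2.57786 = 726.96 ppm.

C ≈ 727 ppm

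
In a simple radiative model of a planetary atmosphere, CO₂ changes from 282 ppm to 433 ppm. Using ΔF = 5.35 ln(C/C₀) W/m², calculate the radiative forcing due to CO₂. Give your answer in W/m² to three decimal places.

ΔF = 2.294 W/m²

CO₂: 5.35 × ln(433/282) = 5.35 × ln(1.53546) = 5.35 × 0.42883 = 2.2942 W/m².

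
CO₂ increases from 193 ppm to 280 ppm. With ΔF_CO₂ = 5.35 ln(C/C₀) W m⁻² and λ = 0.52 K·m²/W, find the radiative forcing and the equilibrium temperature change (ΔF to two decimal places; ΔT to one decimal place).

ΔF = 1.99 W/m²; ΔT = 1.0 K

CO₂: 5.35 × ln(280/193) = 5.35 × ln(1.45078) = 5.35 × 0.37210 = 1.9907 W/m².
ΔT = λ ΔF = 0.52 × 1.99 = 1.0348 K.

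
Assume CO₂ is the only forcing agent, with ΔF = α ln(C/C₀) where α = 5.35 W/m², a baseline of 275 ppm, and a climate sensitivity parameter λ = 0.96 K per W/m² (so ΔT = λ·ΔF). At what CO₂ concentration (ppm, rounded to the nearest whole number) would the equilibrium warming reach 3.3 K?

Required forcing: ΔF = ΔT/λ = 3.3/0.96 = 3.4375 W/m².
Then ln(C/275) = ΔF/5.35 = 3.4375/5.35 = 0.64252.
So C = 275 × e^0.64252 = 275 × 1.90127 = 522.85 ppm.

C ≈ 523 ppm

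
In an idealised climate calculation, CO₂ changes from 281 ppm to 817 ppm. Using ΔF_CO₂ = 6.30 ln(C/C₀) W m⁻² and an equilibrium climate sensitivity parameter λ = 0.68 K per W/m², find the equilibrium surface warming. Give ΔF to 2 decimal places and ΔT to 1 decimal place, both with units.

ΔF = 6.72 W/m²; ΔT = 4.6 K

CO₂: 6.30 × ln(817/281) = 6.30 × ln(2.90747) = 6.30 × 1.06728 = 6.7239 W/m².
ΔT = λ ΔF = 0.68 × 6.72 = 4.5696 K.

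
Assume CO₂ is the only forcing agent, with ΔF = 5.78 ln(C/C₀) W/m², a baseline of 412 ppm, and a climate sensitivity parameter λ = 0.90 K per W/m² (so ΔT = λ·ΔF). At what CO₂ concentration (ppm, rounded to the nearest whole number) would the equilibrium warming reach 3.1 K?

Required forcing: ΔF = ΔT/λ = 3.1/0.90 = 3.4444 W/m².
Then ln(C/412) = ΔF/5.78 = 3.4444/5.78 = 0.59592.
So C = 412 × e^0.59592 = 412 × 1.81470 = 747.66 ppm.

C ≈ 748 ppm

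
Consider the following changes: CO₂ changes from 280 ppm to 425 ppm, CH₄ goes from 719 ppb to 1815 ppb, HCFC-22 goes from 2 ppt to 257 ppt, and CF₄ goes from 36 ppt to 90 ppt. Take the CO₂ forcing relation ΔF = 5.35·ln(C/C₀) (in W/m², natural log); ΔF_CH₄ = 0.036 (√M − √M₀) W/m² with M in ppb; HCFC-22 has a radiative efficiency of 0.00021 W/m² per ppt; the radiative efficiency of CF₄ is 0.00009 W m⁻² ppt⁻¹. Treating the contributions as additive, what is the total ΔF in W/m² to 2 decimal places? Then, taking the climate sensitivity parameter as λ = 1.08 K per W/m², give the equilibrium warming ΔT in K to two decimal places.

ΔF = 2.86 W/m²; ΔT = 3.09 K

CO₂: 5.35 × ln(425/280) = 5.35 × ln(1.51786) = 5.35 × 0.41730 = 2.2326 W/m².
CH₄: 0.036 × (√1815 − √719) = 0.036 × (42.6028 − 26.8142) = 0.036 × 15.7886 = 0.5684 W/m².
HCFC-22: ΔF = 0.00021 × (257 − 2) = 0.00021 × 255 = 0.0536 W/m².
CF₄: ΔF = 0.00009 × (90 − 36) = 0.00009 × 54 = 0.0049 W/m².
Total ΔF = 2.2326 + 0.5684 + 0.0536 + 0.0049 = 2.8595 W/m².
ΔT = λ ΔF = 1.08 × 2.86 = 3.0888 K.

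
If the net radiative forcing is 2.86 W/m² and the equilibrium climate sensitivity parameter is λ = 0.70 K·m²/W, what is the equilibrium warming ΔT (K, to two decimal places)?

ΔT = λ ΔF = 0.70 × 2.86 = 2.0020 K.

ΔT = 2.00 K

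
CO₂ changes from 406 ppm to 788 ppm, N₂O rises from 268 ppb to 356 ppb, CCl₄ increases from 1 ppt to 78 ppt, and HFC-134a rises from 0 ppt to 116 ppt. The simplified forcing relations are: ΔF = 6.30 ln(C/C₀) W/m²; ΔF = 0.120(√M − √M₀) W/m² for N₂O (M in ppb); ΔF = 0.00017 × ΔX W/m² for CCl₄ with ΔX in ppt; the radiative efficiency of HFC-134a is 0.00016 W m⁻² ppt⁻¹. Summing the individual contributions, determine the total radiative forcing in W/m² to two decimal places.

ΔF = 4.51 W/m²

CO₂: 6.30 × ln(788/406) = 6.30 × ln(1.94089) = 6.30 × 0.66315 = 4.1778 W/m².
N₂O: 0.120 × (√356 − √268) = 0.120 × (18.8680 − 16.3707) = 0.120 × 2.4973 = 0.2997 W/m².
CCl₄: ΔF = 0.00017 × (78 − 1) = 0.00017 × 77 = 0.0131 W/m².
HFC-134a: ΔF = 0.00016 × (116 − 0) = 0.00016 × 116 = 0.0186 W/m².
Total ΔF = 4.1778 + 0.2997 + 0.0131 + 0.0186 = 4.5092 W/m².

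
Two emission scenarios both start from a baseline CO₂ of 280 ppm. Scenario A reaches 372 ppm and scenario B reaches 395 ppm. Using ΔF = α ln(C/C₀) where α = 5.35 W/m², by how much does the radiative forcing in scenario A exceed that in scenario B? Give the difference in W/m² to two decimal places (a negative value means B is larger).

ΔF_A − ΔF_B = -0.32 W/m²

ΔF_A = 5.35 ln(372/280) = 5.35 × 0.28410 = 1.5199 W/m².
ΔF_B = 5.35 ln(395/280) = 5.35 × 0.34410 = 1.8409 W/m².
Difference: 1.5199 − 1.8409 = -0.3210 W/m².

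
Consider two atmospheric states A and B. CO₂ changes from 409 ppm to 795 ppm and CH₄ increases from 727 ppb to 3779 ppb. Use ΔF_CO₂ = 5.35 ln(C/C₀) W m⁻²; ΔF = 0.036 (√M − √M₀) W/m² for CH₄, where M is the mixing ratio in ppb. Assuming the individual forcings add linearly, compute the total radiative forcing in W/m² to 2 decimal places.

ΔF = 4.80 W/m²

CO₂: 5.35 × ln(795/409) = 5.35 × ln(1.94377) = 5.35 × 0.66463 = 3.5558 W/m².
CH₄: 0.036 × (√3779 − √727) = 0.036 × (61.4736 − 26.9629) = 0.036 × 34.5107 = 1.2424 W/m².
Total ΔF = 3.5558 + 1.2424 = 4.7982 W/m².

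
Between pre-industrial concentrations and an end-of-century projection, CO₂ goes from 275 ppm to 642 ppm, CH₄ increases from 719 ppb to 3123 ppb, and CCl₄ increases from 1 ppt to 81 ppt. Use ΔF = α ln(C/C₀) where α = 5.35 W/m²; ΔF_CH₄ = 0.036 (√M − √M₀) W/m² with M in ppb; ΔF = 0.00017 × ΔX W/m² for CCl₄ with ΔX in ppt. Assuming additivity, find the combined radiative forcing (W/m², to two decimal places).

CO₂: 5.35 × ln(642/275) = 5.35 × ln(2.33455) = 5.35 × 0.84782 = 4.5358 W/m².
CH₄: 0.036 × (√3123 − √719) = 0.036 × (55.8838 − 26.8142) = 0.036 × 29.0696 = 1.0465 W/m².
CCl₄: ΔF = 0.00017 × (81 − 1) = 0.00017 × 80 = 0.0136 W/m².
Total ΔF = 4.5358 + 1.0465 + 0.0136 = 5.5959 W/m².

ΔF = 5.60 W/m²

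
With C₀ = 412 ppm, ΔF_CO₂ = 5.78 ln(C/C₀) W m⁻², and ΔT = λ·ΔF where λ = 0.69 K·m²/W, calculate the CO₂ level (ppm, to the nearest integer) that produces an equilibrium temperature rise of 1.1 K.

Required forcing: ΔF = ΔT/λ = 1.1/0.69 = 1.5942 W/m².
Then ln(C/412) = ΔF/5.78 = 1.5942/5.78 = 0.27581.
So C = 412 × e^0.27581 = 412 × 1.31760 = 542.85 ppm.

C ≈ 543 ppm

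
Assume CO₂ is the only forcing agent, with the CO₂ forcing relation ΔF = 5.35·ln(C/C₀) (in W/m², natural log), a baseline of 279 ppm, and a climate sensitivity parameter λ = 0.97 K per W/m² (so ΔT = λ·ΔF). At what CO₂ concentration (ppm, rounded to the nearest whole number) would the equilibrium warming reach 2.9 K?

C ≈ 488 ppm

Required forcing: ΔF = ΔT/λ = 2.9/0.97 = 2.9897 W/m².
Then ln(C/279) = ΔF/5.35 = 2.9897/5.35 = 0.55882.
So C = 279 × e^0.55882 = 279 × 1.74861 = 487.86 ppm.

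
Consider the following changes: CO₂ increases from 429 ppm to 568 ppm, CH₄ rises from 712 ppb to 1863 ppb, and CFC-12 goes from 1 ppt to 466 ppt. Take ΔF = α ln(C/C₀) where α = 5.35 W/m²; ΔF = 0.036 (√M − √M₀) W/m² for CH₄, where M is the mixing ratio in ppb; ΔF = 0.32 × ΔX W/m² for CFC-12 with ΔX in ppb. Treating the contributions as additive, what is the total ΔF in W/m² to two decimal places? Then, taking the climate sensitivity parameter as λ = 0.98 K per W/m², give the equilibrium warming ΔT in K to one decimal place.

ΔF = 2.24 W/m²; ΔT = 2.2 K

CO₂: 5.35 × ln(568/429) = 5.35 × ln(1.32401) = 5.35 × 0.28067 = 1.5016 W/m².
CH₄: 0.036 × (√1863 − √712) = 0.036 × (43.1625 − 26.6833) = 0.036 × 16.4792 = 0.5933 W/m².
CFC-12: Δ = 466 − 1 = 465 ppt = 0.465 ppb; ΔF = 0.32 × 0.465 = 0.1488 W/m².
Total ΔF = 1.5016 + 0.5933 + 0.1488 = 2.2437 W/m².
ΔT = λ ΔF = 0.98 × 2.24 = 2.1952 K.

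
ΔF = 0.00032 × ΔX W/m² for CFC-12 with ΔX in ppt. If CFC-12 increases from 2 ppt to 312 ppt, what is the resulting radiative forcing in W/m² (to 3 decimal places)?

ΔF = 0.099 W/m²

CFC-12: ΔF = 0.00032 × (312 − 2) = 0.00032 × 310 = 0.0992 W/m².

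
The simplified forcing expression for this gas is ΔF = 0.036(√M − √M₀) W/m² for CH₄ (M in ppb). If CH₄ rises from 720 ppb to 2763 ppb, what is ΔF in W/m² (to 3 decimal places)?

ΔF = 0.926 W/m²

CH₄: 0.036 × (√2763 − √720) = 0.036 × (52.5642 − 26.8328) = 0.036 × 25.7314 = 0.9263 W/m².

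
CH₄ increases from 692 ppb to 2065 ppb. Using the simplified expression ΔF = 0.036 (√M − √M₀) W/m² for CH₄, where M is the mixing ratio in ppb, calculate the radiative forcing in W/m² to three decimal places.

CH₄: 0.036 × (√2065 − √692) = 0.036 × (45.4423 − 26.3059) = 0.036 × 19.1364 = 0.6889 W/m².

ΔF = 0.689 W/m²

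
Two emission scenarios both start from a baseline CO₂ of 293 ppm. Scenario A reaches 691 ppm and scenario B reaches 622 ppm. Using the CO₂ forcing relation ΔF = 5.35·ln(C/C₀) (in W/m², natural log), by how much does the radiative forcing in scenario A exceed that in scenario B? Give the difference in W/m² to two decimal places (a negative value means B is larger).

ΔF_A = 5.35 ln(691/293) = 5.35 × 0.85797 = 4.5901 W/m².
ΔF_B = 5.35 ln(622/293) = 5.35 × 0.75277 = 4.0273 W/m².
Difference: 4.5901 − 4.0273 = 0.5628 W/m².
(Equivalently, ΔF_A − ΔF_B = 5.35 ln(691/622) = 5.35 × 0.10520 = 0.5628 W/m².)

ΔF_A − ΔF_B = 0.56 W/m²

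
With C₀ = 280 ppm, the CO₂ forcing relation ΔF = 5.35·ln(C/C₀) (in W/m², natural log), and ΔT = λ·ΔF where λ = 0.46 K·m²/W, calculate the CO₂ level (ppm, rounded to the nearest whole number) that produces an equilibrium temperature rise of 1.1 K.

C ≈ 438 ppm

Required forcing: ΔF = ΔT/λ = 1.1/0.46 = 2.3913 W/m².
Then ln(C/280) = ΔF/5.35 = 2.3913/5.35 = 0.44697.
So C = 280 × e^0.44697 = 280 × 1.56357 = 437.80 ppm.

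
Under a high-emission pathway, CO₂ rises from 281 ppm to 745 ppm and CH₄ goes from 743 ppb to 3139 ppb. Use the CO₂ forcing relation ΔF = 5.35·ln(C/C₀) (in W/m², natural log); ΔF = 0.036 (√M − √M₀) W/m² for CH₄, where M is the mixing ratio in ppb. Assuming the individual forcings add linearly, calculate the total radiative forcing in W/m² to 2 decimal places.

CO₂: 5.35 × ln(745/281) = 5.35 × ln(2.65125) = 5.35 × 0.97503 = 5.2164 W/m².
CH₄: 0.036 × (√3139 − √743) = 0.036 × (56.0268 − 27.2580) = 0.036 × 28.7688 = 1.0357 W/m².
Total ΔF = 5.2164 + 1.0357 = 6.2521 W/m².

ΔF = 6.25 W/m²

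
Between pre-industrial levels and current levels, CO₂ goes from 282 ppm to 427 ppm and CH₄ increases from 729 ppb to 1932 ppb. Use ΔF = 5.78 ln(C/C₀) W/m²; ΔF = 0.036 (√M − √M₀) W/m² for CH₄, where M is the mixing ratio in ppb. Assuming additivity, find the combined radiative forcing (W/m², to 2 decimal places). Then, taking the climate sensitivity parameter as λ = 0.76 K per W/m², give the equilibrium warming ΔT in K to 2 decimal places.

CO₂: 5.78 × ln(427/282) = 5.78 × ln(1.51418) = 5.78 × 0.41487 = 2.3979 W/m².
CH₄: 0.036 × (√1932 − √729) = 0.036 × (43.9545 − 27.0000) = 0.036 × 16.9545 = 0.6104 W/m².
Total ΔF = 2.3979 + 0.6104 = 3.0083 W/m².
ΔT = λ ΔF = 0.76 × 3.01 = 2.2876 K.

ΔF = 3.01 W/m²; ΔT = 2.29 K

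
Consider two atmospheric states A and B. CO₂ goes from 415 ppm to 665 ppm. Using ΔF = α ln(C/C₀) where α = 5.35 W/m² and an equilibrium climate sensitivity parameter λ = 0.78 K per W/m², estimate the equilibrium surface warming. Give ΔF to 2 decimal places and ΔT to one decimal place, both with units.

ΔF = 2.52 W/m²; ΔT = 2.0 K

CO₂: 5.35 × ln(665/415) = 5.35 × ln(1.60241) = 5.35 × 0.47151 = 2.5226 W/m².
ΔT = λ ΔF = 0.78 × 2.52 = 1.9656 K.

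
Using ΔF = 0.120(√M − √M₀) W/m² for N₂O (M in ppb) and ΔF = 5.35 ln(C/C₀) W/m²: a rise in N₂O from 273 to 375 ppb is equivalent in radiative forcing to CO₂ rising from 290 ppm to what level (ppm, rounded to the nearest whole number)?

C ≈ 309 ppm

N₂O forcing: 0.120 × (√375 − √273) = 0.120 × (19.3649 − 16.5227) = 0.120 × 2.8422 = 0.34106 W/m².
Set 5.35 ln(C/290) = 0.34106: ln(C/290) = 0.34106/5.35 = 0.06375, so C = 290 × e^0.06375 = 290 × 1.06583 = 309.09 ppm.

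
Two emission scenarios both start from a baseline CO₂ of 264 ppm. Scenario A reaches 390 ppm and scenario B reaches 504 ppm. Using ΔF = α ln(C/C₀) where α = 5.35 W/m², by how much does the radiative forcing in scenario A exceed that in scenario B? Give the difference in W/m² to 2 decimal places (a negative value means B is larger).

ΔF_A − ΔF_B = -1.37 W/m²

ΔF_A = 5.35 ln(390/264) = 5.35 × 0.39020 = 2.0876 W/m².
ΔF_B = 5.35 ln(504/264) = 5.35 × 0.64663 = 3.4595 W/m².
Difference: 2.0876 − 3.4595 = -1.3719 W/m².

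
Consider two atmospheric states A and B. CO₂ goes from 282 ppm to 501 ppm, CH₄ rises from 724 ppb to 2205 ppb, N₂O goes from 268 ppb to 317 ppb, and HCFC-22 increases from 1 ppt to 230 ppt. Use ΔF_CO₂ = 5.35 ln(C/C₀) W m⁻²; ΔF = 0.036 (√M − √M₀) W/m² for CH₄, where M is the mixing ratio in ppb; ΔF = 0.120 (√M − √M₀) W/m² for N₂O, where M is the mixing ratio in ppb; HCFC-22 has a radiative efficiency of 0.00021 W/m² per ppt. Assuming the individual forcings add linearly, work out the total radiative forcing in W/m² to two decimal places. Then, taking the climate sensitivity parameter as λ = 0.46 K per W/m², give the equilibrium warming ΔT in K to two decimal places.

ΔF = 4.02 W/m²; ΔT = 1.85 K

CO₂: 5.35 × ln(501/282) = 5.35 × ln(1.77660) = 5.35 × 0.57470 = 3.0746 W/m².
CH₄: 0.036 × (√2205 − √724) = 0.036 × (46.9574 − 26.9072) = 0.036 × 20.0502 = 0.7218 W/m².
N₂O: 0.120 × (√317 − √268) = 0.120 × (17.8045 − 16.3707) = 0.120 × 1.4338 = 0.1721 W/m².
HCFC-22: ΔF = 0.00021 × (230 − 1) = 0.00021 × 229 = 0.0481 W/m².
Total ΔF = 3.0746 + 0.7218 + 0.1721 + 0.0481 = 4.0166 W/m².
ΔT = λ ΔF = 0.46 × 4.02 = 1.8492 K.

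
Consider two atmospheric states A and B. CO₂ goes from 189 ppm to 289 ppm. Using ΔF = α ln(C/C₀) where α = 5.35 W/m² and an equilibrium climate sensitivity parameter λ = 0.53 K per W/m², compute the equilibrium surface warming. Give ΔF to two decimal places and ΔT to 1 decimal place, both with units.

ΔF = 2.27 W/m²; ΔT = 1.2 K

CO₂: 5.35 × ln(289/189) = 5.35 × ln(1.52910) = 5.35 × 0.42468 = 2.2720 W/m².
ΔT = λ ΔF = 0.53 × 2.27 = 1.2031 K.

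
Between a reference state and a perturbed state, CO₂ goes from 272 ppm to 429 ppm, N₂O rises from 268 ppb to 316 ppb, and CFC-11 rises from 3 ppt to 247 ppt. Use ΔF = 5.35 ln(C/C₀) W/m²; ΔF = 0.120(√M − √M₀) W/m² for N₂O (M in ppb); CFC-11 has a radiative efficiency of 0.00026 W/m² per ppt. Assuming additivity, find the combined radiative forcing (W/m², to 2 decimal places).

ΔF = 2.67 W/m²

CO₂: 5.35 × ln(429/272) = 5.35 × ln(1.57721) = 5.35 × 0.45566 = 2.4378 W/m².
N₂O: 0.120 × (√316 − √268) = 0.120 × (17.7764 − 16.3707) = 0.120 × 1.4057 = 0.1687 W/m².
CFC-11: ΔF = 0.00026 × (247 − 3) = 0.00026 × 244 = 0.0634 W/m².
Total ΔF = 2.4378 + 0.1687 + 0.0634 = 2.6699 W/m².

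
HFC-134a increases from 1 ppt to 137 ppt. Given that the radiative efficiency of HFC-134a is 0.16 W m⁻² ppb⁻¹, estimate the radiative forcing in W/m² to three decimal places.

ΔF = 0.022 W/m²

HFC-134a: Δ = 137 − 1 = 136 ppt = 0.136 ppb; ΔF = 0.16 × 0.136 = 0.0218 W/m².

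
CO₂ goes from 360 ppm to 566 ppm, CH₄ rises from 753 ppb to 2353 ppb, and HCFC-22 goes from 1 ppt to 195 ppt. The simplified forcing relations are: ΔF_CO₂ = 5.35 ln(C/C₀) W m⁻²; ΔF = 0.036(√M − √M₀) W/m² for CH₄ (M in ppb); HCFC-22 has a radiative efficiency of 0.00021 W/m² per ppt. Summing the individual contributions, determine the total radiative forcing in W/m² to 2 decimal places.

CO₂: 5.35 × ln(566/360) = 5.35 × ln(1.57222) = 5.35 × 0.45249 = 2.4208 W/m².
CH₄: 0.036 × (√2353 − √753) = 0.036 × (48.5077 − 27.4408) = 0.036 × 21.0669 = 0.7584 W/m².
HCFC-22: ΔF = 0.00021 × (195 − 1) = 0.00021 × 194 = 0.0407 W/m².
Total ΔF = 2.4208 + 0.7584 + 0.0407 = 3.2199 W/m².

ΔF = 3.22 W/m²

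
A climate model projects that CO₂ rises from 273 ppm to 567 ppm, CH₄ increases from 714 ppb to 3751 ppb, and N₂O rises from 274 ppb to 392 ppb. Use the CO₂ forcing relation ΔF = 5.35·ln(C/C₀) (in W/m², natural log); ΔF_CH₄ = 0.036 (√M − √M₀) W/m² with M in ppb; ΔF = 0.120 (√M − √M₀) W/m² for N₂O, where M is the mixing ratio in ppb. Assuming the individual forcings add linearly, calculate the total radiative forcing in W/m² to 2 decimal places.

ΔF = 5.54 W/m²

CO₂: 5.35 × ln(567/273) = 5.35 × ln(2.07692) = 5.35 × 0.73089 = 3.9103 W/m².
CH₄: 0.036 × (√3751 − √714) = 0.036 × (61.2454 − 26.7208) = 0.036 × 34.5246 = 1.2429 W/m².
N₂O: 0.120 × (√392 − √274) = 0.120 × (19.7990 − 16.5529) = 0.120 × 3.2461 = 0.3895 W/m².
Total ΔF = 3.9103 + 1.2429 + 0.3895 = 5.5427 W/m².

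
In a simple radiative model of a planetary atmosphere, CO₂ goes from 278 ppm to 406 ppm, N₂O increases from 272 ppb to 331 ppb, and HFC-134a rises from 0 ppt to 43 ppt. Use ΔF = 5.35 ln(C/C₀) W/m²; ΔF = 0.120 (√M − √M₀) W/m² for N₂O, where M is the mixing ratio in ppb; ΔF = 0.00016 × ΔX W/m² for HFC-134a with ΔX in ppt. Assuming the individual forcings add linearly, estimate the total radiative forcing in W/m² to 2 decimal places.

ΔF = 2.24 W/m²

CO₂: 5.35 × ln(406/278) = 5.35 × ln(1.46043) = 5.35 × 0.37873 = 2.0262 W/m².
N₂O: 0.120 × (√331 − √272) = 0.120 × (18.1934 − 16.4924) = 0.120 × 1.7010 = 0.2041 W/m².
HFC-134a: ΔF = 0.00016 × (43 − 0) = 0.00016 × 43 = 0.0069 W/m².
Total ΔF = 2.0262 + 0.2041 + 0.0069 = 2.2372 W/m².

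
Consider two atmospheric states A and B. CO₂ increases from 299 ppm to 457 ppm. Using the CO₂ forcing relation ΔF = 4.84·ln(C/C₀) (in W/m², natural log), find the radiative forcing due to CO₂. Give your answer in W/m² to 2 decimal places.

CO₂ absorption bands are partially saturated, so forcing scales with the logarithm of the concentration ratio.
CO₂: 4.84 × ln(457/299) = 4.84 × ln(1.52843) = 4.84 × 0.42424 = 2.0533 W/m².

ΔF = 2.05 W/m²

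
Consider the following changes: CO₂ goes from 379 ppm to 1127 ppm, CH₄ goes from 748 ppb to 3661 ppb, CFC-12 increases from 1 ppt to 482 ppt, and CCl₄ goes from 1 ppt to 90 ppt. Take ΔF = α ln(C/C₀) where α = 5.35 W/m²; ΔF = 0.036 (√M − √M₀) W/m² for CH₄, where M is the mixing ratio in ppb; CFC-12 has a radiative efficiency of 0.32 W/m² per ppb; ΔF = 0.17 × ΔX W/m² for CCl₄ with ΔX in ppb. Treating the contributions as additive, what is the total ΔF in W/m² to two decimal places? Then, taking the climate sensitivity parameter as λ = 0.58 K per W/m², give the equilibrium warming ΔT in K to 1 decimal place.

CO₂: 5.35 × ln(1127/379) = 5.35 × ln(2.97361) = 5.35 × 1.08978 = 5.8303 W/m².
CH₄: 0.036 × (√3661 − √748) = 0.036 × (60.5062 − 27.3496) = 0.036 × 33.1566 = 1.1936 W/m².
CFC-12: Δ = 482 − 1 = 481 ppt = 0.481 ppb; ΔF = 0.32 × 0.481 = 0.1539 W/m².
CCl₄: Δ = 90 − 1 = 89 ppt = 0.089 ppb; ΔF = 0.17 × 0.089 = 0.0151 W/m².
Total ΔF = 5.8303 + 1.1936 + 0.1539 + 0.0151 = 7.1929 W/m².
ΔT = λ ΔF = 0.58 × 7.19 = 4.1702 K.

ΔF = 7.19 W/m²; ΔT = 4.2 K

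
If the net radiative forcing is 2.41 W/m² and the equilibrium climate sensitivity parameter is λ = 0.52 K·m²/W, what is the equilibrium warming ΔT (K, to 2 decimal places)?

ΔT = λ ΔF = 0.52 × 2.41 = 1.2532 K.

ΔT = 1.25 K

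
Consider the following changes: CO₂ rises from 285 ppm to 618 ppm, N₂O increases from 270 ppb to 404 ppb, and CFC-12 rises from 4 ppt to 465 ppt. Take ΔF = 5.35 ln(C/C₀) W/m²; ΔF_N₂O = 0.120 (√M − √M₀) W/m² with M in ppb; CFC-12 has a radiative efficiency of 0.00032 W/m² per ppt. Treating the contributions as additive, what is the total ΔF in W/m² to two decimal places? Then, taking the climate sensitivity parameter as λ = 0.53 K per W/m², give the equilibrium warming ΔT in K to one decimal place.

ΔF = 4.73 W/m²; ΔT = 2.5 K

CO₂: 5.35 × ln(618/285) = 5.35 × ln(2.16842) = 5.35 × 0.77400 = 4.1409 W/m².
N₂O: 0.120 × (√404 − √270) = 0.120 × (20.0998 − 16.4317) = 0.120 × 3.6681 = 0.4402 W/m².
CFC-12: ΔF = 0.00032 × (465 − 4) = 0.00032 × 461 = 0.1475 W/m².
Total ΔF = 4.1409 + 0.4402 + 0.1475 = 4.7286 W/m².
ΔT = λ ΔF = 0.53 × 4.73 = 2.5069 K.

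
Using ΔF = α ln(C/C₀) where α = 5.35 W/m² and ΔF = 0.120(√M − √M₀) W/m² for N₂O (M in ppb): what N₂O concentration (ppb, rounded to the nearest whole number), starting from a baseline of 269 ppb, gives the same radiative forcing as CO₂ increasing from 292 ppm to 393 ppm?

CO₂ forcing: 5.35 × ln(393/292) = 5.35 × 0.297056 = 1.58925 W/m².
Set 0.120(√M − √269) = 1.58925: √M = 1.58925/0.120 + √269 = 13.2438 + 16.4012 = 29.6450.
M = (29.6450)² = 878.83 ppb.

M ≈ 879 ppb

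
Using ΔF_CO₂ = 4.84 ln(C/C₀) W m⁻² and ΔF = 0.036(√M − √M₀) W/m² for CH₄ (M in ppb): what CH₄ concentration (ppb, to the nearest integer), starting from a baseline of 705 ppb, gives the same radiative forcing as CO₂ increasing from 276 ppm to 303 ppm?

CO₂ forcing: 4.84 × ln(303/276) = 4.84 × 0.093332 = 0.45173 W/m².
Set 0.036(√M − √705) = 0.45173: √M = 0.45173/0.036 + √705 = 12.5481 + 26.5518 = 39.0999.
M = (39.0999)² = 1528.80 ppb.

M ≈ 1529 ppb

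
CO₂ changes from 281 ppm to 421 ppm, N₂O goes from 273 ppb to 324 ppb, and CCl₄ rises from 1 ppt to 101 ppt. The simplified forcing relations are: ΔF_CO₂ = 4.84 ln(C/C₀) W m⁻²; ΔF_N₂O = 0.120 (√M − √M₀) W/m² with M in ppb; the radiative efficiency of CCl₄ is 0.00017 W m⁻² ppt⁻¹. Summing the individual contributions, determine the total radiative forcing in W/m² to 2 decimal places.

ΔF = 2.15 W/m²

CO₂: 4.84 × ln(421/281) = 4.84 × ln(1.49822) = 4.84 × 0.40428 = 1.9567 W/m².
N₂O: 0.120 × (√324 − √273) = 0.120 × (18.0000 − 16.5227) = 0.120 × 1.4773 = 0.1773 W/m².
CCl₄: ΔF = 0.00017 × (101 − 1) = 0.00017 × 100 = 0.0170 W/m².
Total ΔF = 1.9567 + 0.1773 + 0.0170 = 2.1510 W/m².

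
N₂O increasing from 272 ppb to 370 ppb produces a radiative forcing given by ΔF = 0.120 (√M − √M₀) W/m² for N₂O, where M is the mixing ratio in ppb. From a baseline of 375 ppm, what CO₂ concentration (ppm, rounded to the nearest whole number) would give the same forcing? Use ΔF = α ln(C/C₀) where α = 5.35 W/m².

N₂O forcing: 0.120 × (√370 − √272) = 0.120 × (19.2354 − 16.4924) = 0.120 × 2.7430 = 0.32916 W/m².
Set 5.35 ln(C/375) = 0.32916: ln(C/375) = 0.32916/5.35 = 0.06153, so C = 375 × e^0.06153 = 375 × 1.06346 = 398.80 ppm.

C ≈ 399 ppm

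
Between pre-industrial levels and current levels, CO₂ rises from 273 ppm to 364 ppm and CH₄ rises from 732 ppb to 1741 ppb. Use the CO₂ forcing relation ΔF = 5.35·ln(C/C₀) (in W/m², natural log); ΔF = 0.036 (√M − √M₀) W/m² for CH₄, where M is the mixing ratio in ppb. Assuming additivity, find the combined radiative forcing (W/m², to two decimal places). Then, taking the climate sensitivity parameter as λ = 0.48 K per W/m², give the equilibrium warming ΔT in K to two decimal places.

CO₂: 5.35 × ln(364/273) = 5.35 × ln(1.33333) = 5.35 × 0.28768 = 1.5391 W/m².
CH₄: 0.036 × (√1741 − √732) = 0.036 × (41.7253 − 27.0555) = 0.036 × 14.6698 = 0.5281 W/m².
Total ΔF = 1.5391 + 0.5281 = 2.0672 W/m².
ΔT = λ ΔF = 0.48 × 2.07 = 0.9936 K.

ΔF = 2.07 W/m²; ΔT = 0.99 K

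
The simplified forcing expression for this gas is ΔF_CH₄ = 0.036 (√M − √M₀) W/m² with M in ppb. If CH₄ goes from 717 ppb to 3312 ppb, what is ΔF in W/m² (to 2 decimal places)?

ΔF = 1.11 W/m²

CH₄: 0.036 × (√3312 − √717) = 0.036 × (57.5500 − 26.7769) = 0.036 × 30.7731 = 1.1078 W/m².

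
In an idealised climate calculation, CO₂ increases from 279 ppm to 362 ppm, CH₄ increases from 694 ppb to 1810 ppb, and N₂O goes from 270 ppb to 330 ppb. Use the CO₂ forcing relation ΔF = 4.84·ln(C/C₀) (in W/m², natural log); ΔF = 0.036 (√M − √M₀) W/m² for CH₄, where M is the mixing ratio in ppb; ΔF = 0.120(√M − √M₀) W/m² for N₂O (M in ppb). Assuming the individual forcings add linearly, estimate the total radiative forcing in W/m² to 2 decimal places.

ΔF = 2.05 W/m²

CO₂: 4.84 × ln(362/279) = 4.84 × ln(1.29749) = 4.84 × 0.26043 = 1.2605 W/m².
CH₄: 0.036 × (√1810 − √694) = 0.036 × (42.5441 − 26.3439) = 0.036 × 16.2002 = 0.5832 W/m².
N₂O: 0.120 × (√330 − √270) = 0.120 × (18.1659 − 16.4317) = 0.120 × 1.7342 = 0.2081 W/m².
Total ΔF = 1.2605 + 0.5832 + 0.2081 = 2.0518 W/m².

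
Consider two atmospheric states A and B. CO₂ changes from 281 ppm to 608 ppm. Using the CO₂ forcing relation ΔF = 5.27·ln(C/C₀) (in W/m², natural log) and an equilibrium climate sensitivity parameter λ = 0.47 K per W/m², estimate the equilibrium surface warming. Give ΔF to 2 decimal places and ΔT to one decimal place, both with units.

CO₂: 5.27 × ln(608/281) = 5.27 × ln(2.16370) = 5.27 × 0.77182 = 4.0675 W/m².
ΔT = λ ΔF = 0.47 × 4.07 = 1.9129 K.

ΔF = 4.07 W/m²; ΔT = 1.9 K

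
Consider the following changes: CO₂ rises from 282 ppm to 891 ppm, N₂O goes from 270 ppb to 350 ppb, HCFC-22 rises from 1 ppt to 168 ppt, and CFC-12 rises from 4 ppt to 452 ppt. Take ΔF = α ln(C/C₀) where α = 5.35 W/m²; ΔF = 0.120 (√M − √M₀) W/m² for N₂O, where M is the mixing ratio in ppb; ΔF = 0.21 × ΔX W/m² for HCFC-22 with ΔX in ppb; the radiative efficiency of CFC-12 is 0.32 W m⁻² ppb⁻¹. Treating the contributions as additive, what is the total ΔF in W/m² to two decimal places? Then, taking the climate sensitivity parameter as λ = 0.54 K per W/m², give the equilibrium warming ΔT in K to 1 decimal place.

ΔF = 6.61 W/m²; ΔT = 3.6 K

CO₂: 5.35 × ln(891/282) = 5.35 × ln(3.15957) = 5.35 × 1.15044 = 6.1549 W/m².
N₂O: 0.120 × (√350 − √270) = 0.120 × (18.7083 − 16.4317) = 0.120 × 2.2766 = 0.2732 W/m².
HCFC-22: Δ = 168 − 1 = 167 ppt = 0.167 ppb; ΔF = 0.21 × 0.167 = 0.0351 W/m².
CFC-12: Δ = 452 − 4 = 448 ppt = 0.448 ppb; ΔF = 0.32 × 0.448 = 0.1434 W/m².
Total ΔF = 6.1549 + 0.2732 + 0.0351 + 0.1434 = 6.6066 W/m².
ΔT = λ ΔF = 0.54 × 6.61 = 3.5694 K.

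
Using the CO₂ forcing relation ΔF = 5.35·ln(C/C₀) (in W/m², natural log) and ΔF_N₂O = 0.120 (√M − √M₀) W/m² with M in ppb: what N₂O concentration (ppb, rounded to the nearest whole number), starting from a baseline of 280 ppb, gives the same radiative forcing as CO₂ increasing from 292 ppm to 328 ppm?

CO₂ forcing: 5.35 × ln(328/292) = 5.35 × 0.116260 = 0.62199 W/m².
Set 0.120(√M − √280) = 0.62199: √M = 0.62199/0.120 + √280 = 5.1833 + 16.7332 = 21.9165.
M = (21.9165)² = 480.33 ppb.

M ≈ 480 ppb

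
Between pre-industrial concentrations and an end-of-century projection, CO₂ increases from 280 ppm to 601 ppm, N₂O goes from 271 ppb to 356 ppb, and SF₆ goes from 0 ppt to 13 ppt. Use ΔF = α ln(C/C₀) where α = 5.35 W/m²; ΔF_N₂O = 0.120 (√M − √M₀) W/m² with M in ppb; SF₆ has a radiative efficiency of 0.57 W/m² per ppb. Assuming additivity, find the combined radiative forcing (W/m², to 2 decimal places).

CO₂: 5.35 × ln(601/280) = 5.35 × ln(2.14643) = 5.35 × 0.76381 = 4.0864 W/m².
N₂O: 0.120 × (√356 − √271) = 0.120 × (18.8680 − 16.4621) = 0.120 × 2.4059 = 0.2887 W/m².
SF₆: Δ = 13 − 0 = 13 ppt = 0.013 ppb; ΔF = 0.57 × 0.013 = 0.0074 W/m².
Total ΔF = 4.0864 + 0.2887 + 0.0074 = 4.3825 W/m².

ΔF = 4.38 W/m²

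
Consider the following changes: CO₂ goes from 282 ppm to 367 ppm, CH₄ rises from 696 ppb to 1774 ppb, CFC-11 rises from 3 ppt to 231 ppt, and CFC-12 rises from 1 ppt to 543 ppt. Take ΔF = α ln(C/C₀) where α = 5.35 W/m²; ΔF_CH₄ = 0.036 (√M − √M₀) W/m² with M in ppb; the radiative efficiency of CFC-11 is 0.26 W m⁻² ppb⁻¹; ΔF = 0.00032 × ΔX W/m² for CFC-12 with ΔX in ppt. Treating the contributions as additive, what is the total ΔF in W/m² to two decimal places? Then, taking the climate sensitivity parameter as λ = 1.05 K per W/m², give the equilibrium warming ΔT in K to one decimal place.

ΔF = 2.21 W/m²; ΔT = 2.3 K

CO₂: 5.35 × ln(367/282) = 5.35 × ln(1.30142) = 5.35 × 0.26346 = 1.4095 W/m².
CH₄: 0.036 × (√1774 − √696) = 0.036 × (42.1189 − 26.3818) = 0.036 × 15.7371 = 0.5665 W/m².
CFC-11: Δ = 231 − 3 = 228 ppt = 0.228 ppb; ΔF = 0.26 × 0.228 = 0.0593 W/m².
CFC-12: ΔF = 0.00032 × (543 − 1) = 0.00032 × 542 = 0.1734 W/m².
Total ΔF = 1.4095 + 0.5665 + 0.0593 + 0.1734 = 2.2087 W/m².
ΔT = λ ΔF = 1.05 × 2.21 = 2.3205 K.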